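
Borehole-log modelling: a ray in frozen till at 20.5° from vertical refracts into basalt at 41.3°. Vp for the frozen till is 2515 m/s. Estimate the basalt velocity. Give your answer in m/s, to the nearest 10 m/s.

sin 20.5° = 0.3502; sin 41.3° = 0.6600.
V₂ = V₁·(sin θ₂/sin θ₁) = 2515·(0.6600/0.3502) = 4739.78 m/s.

4740 m/s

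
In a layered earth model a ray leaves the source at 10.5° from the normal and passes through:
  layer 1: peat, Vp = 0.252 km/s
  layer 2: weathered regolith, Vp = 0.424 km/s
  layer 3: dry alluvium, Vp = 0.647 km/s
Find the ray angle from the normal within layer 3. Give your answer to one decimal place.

27.9°

Ray parameter p = sin 10.5° / 0.252 = 7.2316e-01 s/km.
sin θ_3 = p·V_3 = 7.2316e-01 × 0.647 = 0.4679.
θ_3 = 27.90° from the vertical.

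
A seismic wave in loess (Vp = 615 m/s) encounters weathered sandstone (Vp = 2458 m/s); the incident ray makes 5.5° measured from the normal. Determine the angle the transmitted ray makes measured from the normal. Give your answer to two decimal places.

sin θ₁/V₁ = sin θ₂/V₂ ⇒ sin θ₂ = 2458·sin 5.5°/615 = 2458·0.0958/615 = 0.3831.
θ₂ = arcsin 0.3831 = 22.52° from the normal.

22.52°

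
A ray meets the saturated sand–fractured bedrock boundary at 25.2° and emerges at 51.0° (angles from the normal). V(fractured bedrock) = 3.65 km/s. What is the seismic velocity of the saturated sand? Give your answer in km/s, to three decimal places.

2.000 km/s

Snell's law: sin 25.2°/V₁ = sin 51.0°/V₂.
V₁ = V₂·sin 25.2°/sin 51.0° = 3.65 × 0.5479 = 2.000 km/s.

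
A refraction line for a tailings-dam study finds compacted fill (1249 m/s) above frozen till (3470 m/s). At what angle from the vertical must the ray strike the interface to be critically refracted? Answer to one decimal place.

21.1°

Critical incidence: sin θ_c = V₁/V₂ = 1249/3470 = 0.3599.
θ_c = arcsin 0.3599 = 21.10°.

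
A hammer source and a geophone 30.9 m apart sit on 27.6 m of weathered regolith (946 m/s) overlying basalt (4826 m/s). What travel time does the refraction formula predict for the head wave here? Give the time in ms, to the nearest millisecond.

64 ms

θ_c = arcsin(V₁/V₂) = arcsin(946/4826) = 11.30°, cos θ_c = 0.9806.
Intercept time tᵢ = 2h cos θ_c / V₁ = 2·27.6·0.9806/946 = 0.05722 s.
t = x/V₂ + tᵢ = 30.9/4826 + 0.05722 = 0.06362 s.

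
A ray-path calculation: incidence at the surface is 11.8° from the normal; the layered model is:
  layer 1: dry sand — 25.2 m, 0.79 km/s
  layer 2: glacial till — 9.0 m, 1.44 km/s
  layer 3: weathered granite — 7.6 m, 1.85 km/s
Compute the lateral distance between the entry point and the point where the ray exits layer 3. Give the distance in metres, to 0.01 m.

Apply Snell's law at each interface; in layer i the horizontal offset is hᵢ·tan θᵢ.
Layer 1: θ = 11.80°; offset = 25.2·tan 11.80° = 5.2646 m.
Layer 2: sin θ = 1.44·sin 11.8°/0.79 = 0.3728, θ = 21.89°; offset = 9.0·tan 21.89° = 3.6153 m.
Layer 3: sin θ = 1.85·sin 11.8°/0.79 = 0.4789, θ = 28.61°; offset = 7.6·tan 28.61° = 4.1458 m.
Summing the layer offsets gives 13.0257 m.

13.03 m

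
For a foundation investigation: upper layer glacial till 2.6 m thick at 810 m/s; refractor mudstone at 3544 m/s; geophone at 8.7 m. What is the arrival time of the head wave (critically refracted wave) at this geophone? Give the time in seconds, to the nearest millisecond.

0.009 s

t = x/V₂ + 2h·√(V₂²−V₁²)/(V₁V₂).
√(V₂²−V₁²) = √(3544²−810²) = 3450.2 m/s; delay term = 2·2.6·3450.2/(810·3544) = 0.00625 s.
t = 8.7/3544 + 0.00625 = 0.00870 s.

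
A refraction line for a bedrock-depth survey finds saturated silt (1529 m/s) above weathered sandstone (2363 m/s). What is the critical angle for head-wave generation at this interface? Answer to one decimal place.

40.3°

Critical incidence: sin θ_c = V₁/V₂ = 1529/2363 = 0.6471.
θ_c = arcsin 0.6471 = 40.32°.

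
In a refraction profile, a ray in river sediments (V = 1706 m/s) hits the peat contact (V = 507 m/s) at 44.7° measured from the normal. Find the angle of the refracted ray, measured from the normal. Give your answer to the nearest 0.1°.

12.1°

sin θ₁/V₁ = sin θ₂/V₂ ⇒ sin θ₂ = 507·sin 44.7°/1706 = 507·0.7034/1706 = 0.2090.
θ₂ = arcsin 0.2090 = 12.07° from the normal.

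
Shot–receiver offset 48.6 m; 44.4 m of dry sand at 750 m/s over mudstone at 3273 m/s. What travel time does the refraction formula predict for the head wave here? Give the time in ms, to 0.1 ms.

130.1 ms

θ_c = arcsin(V₁/V₂) = arcsin(750/3273) = 13.25°, cos θ_c = 0.9734.
Intercept time tᵢ = 2h cos θ_c / V₁ = 2·44.4·0.9734/750 = 0.11525 s.
t = x/V₂ + tᵢ = 48.6/3273 + 0.11525 = 0.13010 s.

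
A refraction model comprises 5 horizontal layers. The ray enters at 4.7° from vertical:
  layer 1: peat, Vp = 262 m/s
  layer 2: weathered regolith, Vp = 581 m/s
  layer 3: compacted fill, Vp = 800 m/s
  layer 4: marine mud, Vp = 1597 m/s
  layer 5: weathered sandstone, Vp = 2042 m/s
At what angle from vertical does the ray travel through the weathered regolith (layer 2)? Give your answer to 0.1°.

10.5°

Ray parameter p = sin 4.7° / 262 = 3.1274e-04 s/m.
sin θ_2 = p·V_2 = 3.1274e-04 × 581 = 0.1817.
θ_2 = 10.47° from the vertical.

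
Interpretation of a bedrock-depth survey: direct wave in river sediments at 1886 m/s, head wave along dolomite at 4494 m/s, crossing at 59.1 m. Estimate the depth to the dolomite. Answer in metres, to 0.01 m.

x_cross = 2h·√((V₂+V₁)/(V₂−V₁)) → h = x_cross / (2·√((V₂+V₁)/(V₂−V₁))).
√((V₂+V₁)/(V₂−V₁)) = √((4494+1886)/(4494−1886)) = 1.5641.
h = 59.1 / (2·1.5641) = 18.89 m.

18.89 m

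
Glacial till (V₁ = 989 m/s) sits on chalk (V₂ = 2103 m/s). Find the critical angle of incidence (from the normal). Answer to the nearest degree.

28°

Critical incidence: sin θ_c = V₁/V₂ = 989/2103 = 0.4703.
θ_c = arcsin 0.4703 = 28.05°.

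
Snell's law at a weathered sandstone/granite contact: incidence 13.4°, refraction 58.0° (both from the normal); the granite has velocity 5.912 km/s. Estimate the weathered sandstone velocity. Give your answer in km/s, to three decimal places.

1.616 km/s

Snell's law: sin 13.4°/V₁ = sin 58.0°/V₂.
V₁ = V₂·sin 13.4°/sin 58.0° = 5.912 × 0.2733 = 1.616 km/s.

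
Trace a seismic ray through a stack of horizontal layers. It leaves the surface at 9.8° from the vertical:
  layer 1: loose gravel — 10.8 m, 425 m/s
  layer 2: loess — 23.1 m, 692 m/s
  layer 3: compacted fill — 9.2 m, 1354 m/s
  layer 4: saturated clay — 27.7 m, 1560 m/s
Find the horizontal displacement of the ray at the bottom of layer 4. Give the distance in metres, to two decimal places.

36.63 m

Apply Snell's law at each interface; in layer i the horizontal offset is hᵢ·tan θᵢ.
Layer 1: θ = 9.80°; offset = 10.8·tan 9.80° = 1.8655 m.
Layer 2: sin θ = 692·sin 9.8°/425 = 0.2771, θ = 16.09°; offset = 23.1·tan 16.09° = 6.6630 m.
Layer 3: sin θ = 1354·sin 9.8°/425 = 0.5423, θ = 32.84°; offset = 9.2·tan 32.84° = 5.9377 m.
Layer 4: sin θ = 1560·sin 9.8°/425 = 0.6248, θ = 38.67°; offset = 27.7·tan 38.67° = 22.1643 m.
Σ offsets = 36.6304 m.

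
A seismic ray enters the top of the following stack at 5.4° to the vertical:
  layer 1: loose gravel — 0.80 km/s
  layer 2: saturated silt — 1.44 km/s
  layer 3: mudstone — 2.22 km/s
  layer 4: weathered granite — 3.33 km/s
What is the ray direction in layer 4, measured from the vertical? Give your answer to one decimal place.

Ray parameter p = sin 5.4° / 0.80 = 1.1764e-01 s/km.
sin θ_4 = p·V_4 = 1.1764e-01 × 3.33 = 0.3917.
θ_4 = 23.06° from the vertical.

23.1°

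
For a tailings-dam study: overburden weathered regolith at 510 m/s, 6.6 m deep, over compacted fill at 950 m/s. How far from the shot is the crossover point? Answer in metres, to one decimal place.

x_cross = 2h·√((V₂+V₁)/(V₂−V₁)).
(V₂+V₁)/(V₂−V₁) = (950+510)/(950−510) = 3.3182; √ = 1.8216.
x_cross = 2·6.6·1.8216 = 24.04 m.

24.0 m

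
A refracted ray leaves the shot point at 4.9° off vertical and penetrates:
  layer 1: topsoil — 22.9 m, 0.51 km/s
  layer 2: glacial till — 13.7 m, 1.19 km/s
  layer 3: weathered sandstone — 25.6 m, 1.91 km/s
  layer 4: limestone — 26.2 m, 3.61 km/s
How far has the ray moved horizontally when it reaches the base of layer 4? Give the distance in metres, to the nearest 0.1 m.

Ray parameter p = sin 4.9° / 0.51 km/s = 1.6748e-01 s/km.
Layer 1: θ = 4.90°; offset = 22.9·tan 4.90° = 1.963 m.
Layer 2: sin θ = p·1.19 = 0.1993 → θ = 11.50°; offset = 13.7·tan 11.50° = 2.786 m.
Layer 3: sin θ = p·1.91 = 0.3199 → θ = 18.66°; offset = 25.6·tan 18.66° = 8.643 m.
Layer 4: sin θ = p·3.61 = 0.6046 → θ = 37.20°; offset = 26.2·tan 37.20° = 19.888 m.
Total horizontal offset = 33.281 m.

33.3 m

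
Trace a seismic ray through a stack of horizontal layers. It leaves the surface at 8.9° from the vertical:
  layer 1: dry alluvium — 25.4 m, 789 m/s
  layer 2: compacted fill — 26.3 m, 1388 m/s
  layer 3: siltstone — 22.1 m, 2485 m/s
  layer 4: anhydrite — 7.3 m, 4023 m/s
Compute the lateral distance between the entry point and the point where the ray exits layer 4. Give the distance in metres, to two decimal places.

p = sin θ₁/V₁ = sin 8.9°/789 = 1.9608e-04 s/m is conserved through the stack.
Layer 1: θ = 8.90°; offset = 25.4·tan 8.90° = 3.9775 m.
Layer 2: sin θ = p·1388 = 0.2722 → θ = 15.79°; offset = 26.3·tan 15.79° = 7.4387 m.
Layer 3: sin θ = p·2485 = 0.4873 → θ = 29.16°; offset = 22.1·tan 29.16° = 12.3317 m.
Layer 4: sin θ = p·4023 = 0.7888 → θ = 52.08°; offset = 7.3·tan 52.08° = 9.3698 m.
Summing the layer offsets gives 33.1177 m.

33.12 m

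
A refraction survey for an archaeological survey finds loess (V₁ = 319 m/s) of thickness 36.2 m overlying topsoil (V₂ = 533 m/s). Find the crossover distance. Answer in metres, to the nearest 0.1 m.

x_cross = 2h·√((V₂+V₁)/(V₂−V₁)).
(V₂+V₁)/(V₂−V₁) = (533+319)/(533−319) = 3.9813; √ = 1.9953.
x_cross = 2·36.2·1.9953 = 144.46 m.

144.5 m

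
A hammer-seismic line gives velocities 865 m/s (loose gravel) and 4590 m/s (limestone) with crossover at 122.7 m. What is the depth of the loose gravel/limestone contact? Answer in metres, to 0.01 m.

h = (x_cross/2)·√((V₂−V₁)/(V₂+V₁)).
(V₂−V₁)/(V₂+V₁) = (4590−865)/(4590+865) = 0.6829; √ = 0.8264.
h = (122.7/2)·0.8264 = 50.70 m.

50.70 m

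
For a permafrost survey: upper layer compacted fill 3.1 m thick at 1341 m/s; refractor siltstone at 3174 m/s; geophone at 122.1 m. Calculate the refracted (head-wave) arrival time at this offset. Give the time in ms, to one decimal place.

42.7 ms

t = x/V₂ + 2h·√(V₂²−V₁²)/(V₁V₂).
√(V₂²−V₁²) = √(3174²−1341²) = 2876.8 m/s; delay term = 2·3.1·2876.8/(1341·3174) = 0.00419 s.
t = 122.1/3174 + 0.00419 = 0.04266 s.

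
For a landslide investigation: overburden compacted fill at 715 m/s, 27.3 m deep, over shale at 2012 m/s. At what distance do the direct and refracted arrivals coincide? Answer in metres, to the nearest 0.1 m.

θ_c = arcsin(715/2012) = 20.82°, so cos θ_c = 0.9347 and tᵢ = 2h cos θ_c/V₁ = 0.0714 s.
At crossover x/V₁ = x/V₂ + tᵢ ⇒ x = tᵢ/(1/V₁ − 1/V₂) = 0.07138/(1.3986e-03 − 4.9702e-04) = 79.17 m.

79.2 m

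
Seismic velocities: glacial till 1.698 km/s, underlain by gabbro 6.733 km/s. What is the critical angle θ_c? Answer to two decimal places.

14.61°

Critical incidence: sin θ_c = V₁/V₂ = 1.698/6.733 = 0.2522.
θ_c = arcsin 0.2522 = 14.61°.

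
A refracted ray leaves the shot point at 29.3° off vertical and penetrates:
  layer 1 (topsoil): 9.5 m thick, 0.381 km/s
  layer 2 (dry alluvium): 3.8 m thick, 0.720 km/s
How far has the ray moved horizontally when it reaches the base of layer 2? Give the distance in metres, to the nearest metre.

p = sin θ₁/V₁ = sin 29.3°/0.381 = 1.2845e+00 s/km is conserved through the stack.
Layer 1: θ = 29.30°; offset = 9.5·tan 29.30° = 5.331 m.
Layer 2: sin θ = p·0.720 = 0.9248 → θ = 67.64°; offset = 3.8·tan 67.64° = 9.238 m.
Σ offsets = 14.569 m.

15 m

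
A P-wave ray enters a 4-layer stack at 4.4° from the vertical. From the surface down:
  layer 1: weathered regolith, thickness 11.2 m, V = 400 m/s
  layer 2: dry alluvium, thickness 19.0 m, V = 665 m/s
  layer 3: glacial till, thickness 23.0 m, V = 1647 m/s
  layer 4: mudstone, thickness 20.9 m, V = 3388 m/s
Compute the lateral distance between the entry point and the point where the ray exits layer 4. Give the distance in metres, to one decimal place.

Apply Snell's law at each interface; in layer i the horizontal offset is hᵢ·tan θᵢ.
Layer 1: θ = 4.40°; offset = 11.2·tan 4.40° = 0.862 m.
Layer 2: sin θ = 665·sin 4.4°/400 = 0.1275, θ = 7.33°; offset = 19.0·tan 7.33° = 2.443 m.
Layer 3: sin θ = 1647·sin 4.4°/400 = 0.3159, θ = 18.41°; offset = 23.0·tan 18.41° = 7.658 m.
Layer 4: sin θ = 3388·sin 4.4°/400 = 0.6498, θ = 40.53°; offset = 20.9·tan 40.53° = 17.868 m.
Total horizontal offset = 28.830 m.

28.8 m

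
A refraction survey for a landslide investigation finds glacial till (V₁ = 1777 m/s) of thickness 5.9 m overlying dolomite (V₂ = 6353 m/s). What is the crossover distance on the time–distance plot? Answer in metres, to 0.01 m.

θ_c = arcsin(1777/6353) = 16.24°, so cos θ_c = 0.9601 and tᵢ = 2h cos θ_c/V₁ = 0.0064 s.
At crossover x/V₁ = x/V₂ + tᵢ ⇒ x = tᵢ/(1/V₁ − 1/V₂) = 0.00638/(5.6275e-04 − 1.5741e-04) = 15.73 m.

15.73 m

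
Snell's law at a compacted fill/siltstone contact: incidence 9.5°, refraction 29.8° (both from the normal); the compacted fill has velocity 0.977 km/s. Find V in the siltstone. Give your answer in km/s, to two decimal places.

Snell's law: sin 9.5°/V₁ = sin 29.8°/V₂.
V₂ = V₁·sin 29.8°/sin 9.5° = 0.977 × 3.0111 = 2.94 km/s.

2.94 km/s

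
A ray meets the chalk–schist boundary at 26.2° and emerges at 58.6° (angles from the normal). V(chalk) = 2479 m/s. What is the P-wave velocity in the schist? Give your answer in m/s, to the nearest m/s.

Snell's law: sin 26.2°/V₁ = sin 58.6°/V₂.
V₂ = V₁·sin 58.6°/sin 26.2° = 2479 × 1.9333 = 4792.58 m/s.

4793 m/s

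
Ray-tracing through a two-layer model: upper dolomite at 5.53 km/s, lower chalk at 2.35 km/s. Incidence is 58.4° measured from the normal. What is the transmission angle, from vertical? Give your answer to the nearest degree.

sin θ₁/V₁ = sin θ₂/V₂ ⇒ sin θ₂ = 2.35·sin 58.4°/5.53 = 2.35·0.8517/5.53 = 0.3619.
θ₂ = arcsin 0.3619 = 21.22° from the normal.

21°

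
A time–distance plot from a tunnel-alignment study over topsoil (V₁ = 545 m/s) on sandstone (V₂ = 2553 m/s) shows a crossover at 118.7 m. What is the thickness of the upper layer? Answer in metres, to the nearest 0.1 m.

x_cross = 2h·√((V₂+V₁)/(V₂−V₁)) → h = x_cross / (2·√((V₂+V₁)/(V₂−V₁))).
√((V₂+V₁)/(V₂−V₁)) = √((2553+545)/(2553−545)) = 1.2421.
h = 118.7 / (2·1.2421) = 47.78 m.

47.8 m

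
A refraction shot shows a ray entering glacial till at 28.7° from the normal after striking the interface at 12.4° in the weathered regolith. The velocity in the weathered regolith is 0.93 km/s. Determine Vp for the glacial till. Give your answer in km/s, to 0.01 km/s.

2.08 km/s

Snell's law: sin 12.4°/V₁ = sin 28.7°/V₂.
V₂ = V₁·sin 28.7°/sin 12.4° = 0.93 × 2.2364 = 2.08 km/s.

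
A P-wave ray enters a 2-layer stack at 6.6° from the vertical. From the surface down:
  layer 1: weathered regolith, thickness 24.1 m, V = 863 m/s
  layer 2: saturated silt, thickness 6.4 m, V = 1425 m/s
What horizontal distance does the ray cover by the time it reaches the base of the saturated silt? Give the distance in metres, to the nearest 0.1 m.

p = sin θ₁/V₁ = sin 6.6°/863 = 1.3318e-04 s/m is conserved through the stack.
Layer 1: θ = 6.60°; offset = 24.1·tan 6.60° = 2.788 m.
Layer 2: sin θ = p·1425 = 0.1898 → θ = 10.94°; offset = 6.4·tan 10.94° = 1.237 m.
Summing the layer offsets gives 4.026 m.

4.0 m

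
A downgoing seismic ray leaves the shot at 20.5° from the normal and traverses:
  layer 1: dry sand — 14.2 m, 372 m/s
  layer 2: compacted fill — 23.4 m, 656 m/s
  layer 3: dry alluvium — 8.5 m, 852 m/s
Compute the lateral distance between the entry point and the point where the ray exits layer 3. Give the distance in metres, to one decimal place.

Ray parameter p = sin 20.5° / 372 m/s = 9.4142e-04 s/m.
Layer 1: θ = 20.50°; offset = 14.2·tan 20.50° = 5.309 m.
Layer 2: sin θ = p·656 = 0.6176 → θ = 38.14°; offset = 23.4·tan 38.14° = 18.374 m.
Layer 3: sin θ = p·852 = 0.8021 → θ = 53.33°; offset = 8.5·tan 53.33° = 11.416 m.
Σ offsets = 35.099 m.

35.1 m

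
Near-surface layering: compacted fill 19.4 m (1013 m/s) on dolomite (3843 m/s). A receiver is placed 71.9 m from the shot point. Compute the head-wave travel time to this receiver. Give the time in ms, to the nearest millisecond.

56 ms

t = x/V₂ + 2h·√(V₂²−V₁²)/(V₁V₂).
√(V₂²−V₁²) = √(3843²−1013²) = 3707.1 m/s; delay term = 2·19.4·3707.1/(1013·3843) = 0.03695 s.
t = 71.9/3843 + 0.03695 = 0.05566 s.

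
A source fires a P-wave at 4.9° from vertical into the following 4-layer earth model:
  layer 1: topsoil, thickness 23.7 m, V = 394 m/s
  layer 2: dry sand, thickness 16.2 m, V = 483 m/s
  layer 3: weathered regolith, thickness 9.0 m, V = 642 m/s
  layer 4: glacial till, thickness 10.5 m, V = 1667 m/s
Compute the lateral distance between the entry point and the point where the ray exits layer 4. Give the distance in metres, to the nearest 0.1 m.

9.1 m

Apply Snell's law at each interface; in layer i the horizontal offset is hᵢ·tan θᵢ.
Layer 1: θ = 4.90°; offset = 23.7·tan 4.90° = 2.032 m.
Layer 2: sin θ = 483·sin 4.9°/394 = 0.1047, θ = 6.01°; offset = 16.2·tan 6.01° = 1.706 m.
Layer 3: sin θ = 642·sin 4.9°/394 = 0.1392, θ = 8.00°; offset = 9.0·tan 8.00° = 1.265 m.
Layer 4: sin θ = 1667·sin 4.9°/394 = 0.3614, θ = 21.19°; offset = 10.5·tan 21.19° = 4.070 m.
Σ offsets = 9.072 m.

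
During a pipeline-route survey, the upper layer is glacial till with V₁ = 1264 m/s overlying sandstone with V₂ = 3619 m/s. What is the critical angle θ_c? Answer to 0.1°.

At critical incidence the refracted ray runs along the interface (θ₂ = 90°), so sin θ_c = V₁/V₂.
θ_c = arcsin(1264/3619) = arcsin 0.3493 = 20.44°.

20.4°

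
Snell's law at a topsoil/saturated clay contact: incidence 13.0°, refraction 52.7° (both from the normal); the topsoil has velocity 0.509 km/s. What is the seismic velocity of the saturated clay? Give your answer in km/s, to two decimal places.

Snell's law: sin 13.0°/V₁ = sin 52.7°/V₂.
V₂ = V₁·sin 52.7°/sin 13.0° = 0.509 × 3.5362 = 1.80 km/s.

1.80 km/s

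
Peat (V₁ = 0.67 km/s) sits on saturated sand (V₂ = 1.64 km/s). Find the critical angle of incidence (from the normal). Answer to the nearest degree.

24°

At critical incidence the refracted ray runs along the interface (θ₂ = 90°), so sin θ_c = V₁/V₂.
θ_c = arcsin(0.67/1.64) = arcsin 0.4085 = 24.11°.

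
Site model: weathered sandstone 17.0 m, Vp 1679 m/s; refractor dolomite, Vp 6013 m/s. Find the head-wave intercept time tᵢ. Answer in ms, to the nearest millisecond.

tᵢ = 2h·√(V₂²−V₁²)/(V₁V₂).
√(V₂²−V₁²) = √(6013²−1679²) = 5773.8 m/s.
tᵢ = 2·17.0·5773.8/(1679·6013) = 0.01944 s.

19 ms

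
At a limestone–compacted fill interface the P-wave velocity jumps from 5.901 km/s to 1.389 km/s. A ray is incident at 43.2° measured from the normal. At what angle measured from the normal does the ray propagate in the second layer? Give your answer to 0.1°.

Snell's law: sin θ₂ = (V₂/V₁)·sin θ₁ = (1.389/5.901)·sin 43.2° = 0.1611.
θ₂ = sin⁻¹(0.1611) = 9.27° (from vertical).

9.3°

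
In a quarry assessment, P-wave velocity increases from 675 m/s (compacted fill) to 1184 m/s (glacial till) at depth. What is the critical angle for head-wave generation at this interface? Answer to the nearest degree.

At critical incidence the refracted ray runs along the interface (θ₂ = 90°), so sin θ_c = V₁/V₂.
θ_c = arcsin(675/1184) = arcsin 0.5701 = 34.76°.

35°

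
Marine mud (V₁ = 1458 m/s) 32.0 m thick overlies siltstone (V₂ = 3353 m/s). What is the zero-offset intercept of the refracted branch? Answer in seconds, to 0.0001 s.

0.0395 s

tᵢ = 2h·√(V₂²−V₁²)/(V₁V₂).
√(V₂²−V₁²) = √(3353²−1458²) = 3019.4 m/s.
tᵢ = 2·32.0·3019.4/(1458·3353) = 0.03953 s.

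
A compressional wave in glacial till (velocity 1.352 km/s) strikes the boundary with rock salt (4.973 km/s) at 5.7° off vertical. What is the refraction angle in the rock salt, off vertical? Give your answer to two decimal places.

21.43°

sin θ₁/V₁ = sin θ₂/V₂ ⇒ sin θ₂ = 4.973·sin 5.7°/1.352 = 4.973·0.0993/1.352 = 0.3653.
θ₂ = arcsin 0.3653 = 21.43° from the normal.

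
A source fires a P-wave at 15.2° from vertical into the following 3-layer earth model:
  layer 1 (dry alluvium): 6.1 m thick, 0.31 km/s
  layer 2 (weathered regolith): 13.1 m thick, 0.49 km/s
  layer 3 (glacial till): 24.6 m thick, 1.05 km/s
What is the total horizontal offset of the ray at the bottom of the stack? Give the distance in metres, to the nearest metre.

Ray parameter p = sin 15.2° / 0.31 km/s = 8.4577e-01 s/km.
Layer 1: θ = 15.20°; offset = 6.1·tan 15.20° = 1.657 m.
Layer 2: sin θ = p·0.49 = 0.4144 → θ = 24.48°; offset = 13.1·tan 24.48° = 5.965 m.
Layer 3: sin θ = p·1.05 = 0.8881 → θ = 62.63°; offset = 24.6·tan 62.63° = 47.520 m.
Σ offsets = 55.143 m.

55 m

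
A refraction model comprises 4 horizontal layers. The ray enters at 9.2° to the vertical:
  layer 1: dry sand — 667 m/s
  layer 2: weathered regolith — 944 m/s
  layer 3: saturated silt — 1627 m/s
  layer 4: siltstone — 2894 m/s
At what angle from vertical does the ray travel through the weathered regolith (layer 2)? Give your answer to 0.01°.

13.08°

Ray parameter p = sin 9.2° / 667 = 2.3970e-04 s/m.
sin θ_2 = p·V_2 = 2.3970e-04 × 944 = 0.2263.
θ_2 = arcsin 0.2263 = 13.08°.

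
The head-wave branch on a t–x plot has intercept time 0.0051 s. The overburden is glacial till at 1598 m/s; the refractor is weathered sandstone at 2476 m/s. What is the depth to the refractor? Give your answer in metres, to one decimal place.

5.3 m

h = tᵢ·V₁·V₂ / (2·√(V₂²−V₁²)).
√(V₂²−V₁²) = √(2476² − 1598²) = 1891.3 m/s.
h = 0.0051 s × 1598 × 2476 / (2 × 1891.3) = 5.33 m.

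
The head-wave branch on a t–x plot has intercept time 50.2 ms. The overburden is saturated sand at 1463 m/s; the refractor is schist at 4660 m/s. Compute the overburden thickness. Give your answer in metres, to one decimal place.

h = tᵢ·V₁·V₂ / (2·√(V₂²−V₁²)).
√(V₂²−V₁²) = √(4660² − 1463²) = 4424.4 m/s.
h = 0.0502 s × 1463 × 4660 / (2 × 4424.4) = 38.68 m.

38.7 m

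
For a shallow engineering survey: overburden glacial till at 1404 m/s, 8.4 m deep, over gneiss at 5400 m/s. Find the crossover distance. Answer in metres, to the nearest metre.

x_cross = 2h·√((V₂+V₁)/(V₂−V₁)).
(V₂+V₁)/(V₂−V₁) = (5400+1404)/(5400−1404) = 1.7027; √ = 1.3049.
x_cross = 2·8.4·1.3049 = 21.92 m.

22 m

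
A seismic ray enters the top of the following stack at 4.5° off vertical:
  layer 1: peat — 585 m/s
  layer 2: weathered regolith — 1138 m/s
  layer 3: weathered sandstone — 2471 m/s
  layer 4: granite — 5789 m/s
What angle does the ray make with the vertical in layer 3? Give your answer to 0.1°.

Snell's law across each interface conserves sin θ / V, so sin θ_3 = V_3·sin θ₁/V₁.
sin θ_3 = 2471 × sin 4.5° / 585 = 0.3314.
θ_3 = 19.35° from the vertical.

19.4°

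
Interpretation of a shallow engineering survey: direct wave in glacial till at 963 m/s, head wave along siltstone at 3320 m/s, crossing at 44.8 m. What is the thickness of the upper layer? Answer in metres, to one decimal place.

x_cross = 2h·√((V₂+V₁)/(V₂−V₁)) → h = x_cross / (2·√((V₂+V₁)/(V₂−V₁))).
√((V₂+V₁)/(V₂−V₁)) = √((3320+963)/(3320−963)) = 1.3480.
h = 44.8 / (2·1.3480) = 16.62 m.

16.6 m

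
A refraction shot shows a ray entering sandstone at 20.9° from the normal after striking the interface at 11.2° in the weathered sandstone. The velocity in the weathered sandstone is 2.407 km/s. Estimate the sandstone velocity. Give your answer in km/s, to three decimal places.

4.421 km/s

Snell's law: sin 11.2°/V₁ = sin 20.9°/V₂.
V₂ = V₁·sin 20.9°/sin 11.2° = 2.407 × 1.8366 = 4.421 km/s.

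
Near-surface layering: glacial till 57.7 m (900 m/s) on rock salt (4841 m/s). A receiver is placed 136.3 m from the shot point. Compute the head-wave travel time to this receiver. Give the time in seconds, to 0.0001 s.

0.1541 s

θ_c = arcsin(V₁/V₂) = arcsin(900/4841) = 10.71°, cos θ_c = 0.9826.
Intercept time tᵢ = 2h cos θ_c / V₁ = 2·57.7·0.9826/900 = 0.12599 s.
t = x/V₂ + tᵢ = 136.3/4841 + 0.12599 = 0.15414 s.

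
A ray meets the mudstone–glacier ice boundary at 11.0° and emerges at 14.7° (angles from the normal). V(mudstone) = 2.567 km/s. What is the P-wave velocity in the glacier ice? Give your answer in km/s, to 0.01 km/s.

Snell's law: sin 11.0°/V₁ = sin 14.7°/V₂.
V₂ = V₁·sin 14.7°/sin 11.0° = 2.567 × 1.3299 = 3.41 km/s.

3.41 km/s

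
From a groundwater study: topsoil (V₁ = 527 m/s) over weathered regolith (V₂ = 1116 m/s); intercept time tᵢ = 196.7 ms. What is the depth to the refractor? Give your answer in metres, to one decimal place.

58.8 m

θ_c = arcsin(527/1116) = 28.18°; cos θ_c = 0.8815.
tᵢ = 2h cos θ_c/V₁ ⇒ h = tᵢ·V₁/(2 cos θ_c) = 0.1967·527/(2·0.8815) = 58.80 m.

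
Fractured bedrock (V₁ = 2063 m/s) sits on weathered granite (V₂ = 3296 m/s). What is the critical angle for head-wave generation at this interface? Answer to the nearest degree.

39°

At critical incidence the refracted ray runs along the interface (θ₂ = 90°), so sin θ_c = V₁/V₂.
θ_c = arcsin(2063/3296) = arcsin 0.6259 = 38.75°.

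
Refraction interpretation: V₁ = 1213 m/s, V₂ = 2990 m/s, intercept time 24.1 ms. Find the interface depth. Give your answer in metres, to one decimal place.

θ_c = arcsin(1213/2990) = 23.93°; cos θ_c = 0.9140.
tᵢ = 2h cos θ_c/V₁ ⇒ h = tᵢ·V₁/(2 cos θ_c) = 0.0241·1213/(2·0.9140) = 15.99 m.

16.0 m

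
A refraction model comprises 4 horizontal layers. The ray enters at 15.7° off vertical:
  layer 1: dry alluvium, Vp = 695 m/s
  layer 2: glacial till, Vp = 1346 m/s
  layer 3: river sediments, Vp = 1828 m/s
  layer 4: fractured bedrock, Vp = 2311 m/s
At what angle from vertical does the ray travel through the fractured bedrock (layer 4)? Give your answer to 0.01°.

Snell's law across each interface conserves sin θ / V, so sin θ_4 = V_4·sin θ₁/V₁.
sin θ_4 = 2311 × sin 15.7° / 695 = 0.8998.
θ_4 = arcsin 0.8998 = 64.13°.

64.13°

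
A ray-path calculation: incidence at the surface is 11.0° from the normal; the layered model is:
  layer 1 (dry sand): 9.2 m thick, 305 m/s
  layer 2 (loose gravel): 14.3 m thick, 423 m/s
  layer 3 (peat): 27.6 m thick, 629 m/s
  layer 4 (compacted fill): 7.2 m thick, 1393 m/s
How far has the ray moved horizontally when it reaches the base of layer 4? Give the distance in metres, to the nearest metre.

30 m

p = sin θ₁/V₁ = sin 11.0°/305 = 6.2560e-04 s/m is conserved through the stack.
Layer 1: θ = 11.00°; offset = 9.2·tan 11.00° = 1.788 m.
Layer 2: sin θ = p·423 = 0.2646 → θ = 15.34°; offset = 14.3·tan 15.34° = 3.924 m.
Layer 3: sin θ = p·629 = 0.3935 → θ = 23.17°; offset = 27.6·tan 23.17° = 11.814 m.
Layer 4: sin θ = p·1393 = 0.8715 → θ = 60.63°; offset = 7.2·tan 60.63° = 12.793 m.
Total horizontal offset = 30.320 m.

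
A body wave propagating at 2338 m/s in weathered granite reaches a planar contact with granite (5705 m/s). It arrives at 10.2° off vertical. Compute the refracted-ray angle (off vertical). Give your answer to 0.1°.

Snell's law: sin θ₂ = (V₂/V₁)·sin θ₁ = (5705/2338)·sin 10.2° = 0.4321.
θ₂ = arcsin 0.4321 = 25.60° from the normal.

25.6°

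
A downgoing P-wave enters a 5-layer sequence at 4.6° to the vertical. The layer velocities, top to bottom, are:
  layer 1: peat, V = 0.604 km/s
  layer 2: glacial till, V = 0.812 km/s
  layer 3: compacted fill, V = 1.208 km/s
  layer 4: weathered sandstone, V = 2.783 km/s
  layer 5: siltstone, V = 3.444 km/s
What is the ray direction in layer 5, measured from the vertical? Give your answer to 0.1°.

Ray parameter p = sin 4.6° / 0.604 = 1.3278e-01 s/km.
sin θ_5 = p·V_5 = 1.3278e-01 × 3.444 = 0.4573.
θ_5 = 27.21° from the vertical.

27.2°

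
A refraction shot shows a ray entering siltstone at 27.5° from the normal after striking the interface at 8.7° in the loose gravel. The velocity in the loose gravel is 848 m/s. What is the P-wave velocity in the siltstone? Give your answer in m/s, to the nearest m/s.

Snell's law: sin 8.7°/V₁ = sin 27.5°/V₂.
V₂ = V₁·sin 27.5°/sin 8.7° = 848 × 3.0527 = 2588.66 m/s.

2589 m/s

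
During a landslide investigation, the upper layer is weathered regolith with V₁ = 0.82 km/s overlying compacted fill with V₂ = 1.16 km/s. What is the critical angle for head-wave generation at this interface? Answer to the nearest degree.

45°

At critical incidence the refracted ray runs along the interface (θ₂ = 90°), so sin θ_c = V₁/V₂.
θ_c = arcsin(0.82/1.16) = arcsin 0.7069 = 44.98°.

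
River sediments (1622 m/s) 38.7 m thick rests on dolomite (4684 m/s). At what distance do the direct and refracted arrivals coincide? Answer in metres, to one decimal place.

111.1 m

θ_c = arcsin(1622/4684) = 20.26°, so cos θ_c = 0.9381 and tᵢ = 2h cos θ_c/V₁ = 0.0448 s.
At crossover x/V₁ = x/V₂ + tᵢ ⇒ x = tᵢ/(1/V₁ − 1/V₂) = 0.04477/(6.1652e-04 − 2.1349e-04) = 111.07 m.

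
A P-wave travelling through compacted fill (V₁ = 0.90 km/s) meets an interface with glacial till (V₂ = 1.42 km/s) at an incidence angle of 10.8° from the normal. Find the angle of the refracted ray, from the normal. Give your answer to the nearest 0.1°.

Snell's law: sin θ₂ = (V₂/V₁)·sin θ₁ = (1.42/0.90)·sin 10.8° = 0.2956.
θ₂ = arcsin 0.2956 = 17.20° from the normal.

17.2°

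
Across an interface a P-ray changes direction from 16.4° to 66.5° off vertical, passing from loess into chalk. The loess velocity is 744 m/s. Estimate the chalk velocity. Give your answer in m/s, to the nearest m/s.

2417 m/s

Snell's law: sin 16.4°/V₁ = sin 66.5°/V₂.
V₂ = V₁·sin 66.5°/sin 16.4° = 744 × 3.2481 = 2416.55 m/s.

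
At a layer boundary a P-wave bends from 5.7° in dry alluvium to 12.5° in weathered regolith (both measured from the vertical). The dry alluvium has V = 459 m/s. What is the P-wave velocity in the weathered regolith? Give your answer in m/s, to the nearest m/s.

sin 5.7° = 0.0993; sin 12.5° = 0.2164.
V₂ = V₁·(sin θ₂/sin θ₁) = 459·(0.2164/0.0993) = 1000.26 m/s.

1000 m/s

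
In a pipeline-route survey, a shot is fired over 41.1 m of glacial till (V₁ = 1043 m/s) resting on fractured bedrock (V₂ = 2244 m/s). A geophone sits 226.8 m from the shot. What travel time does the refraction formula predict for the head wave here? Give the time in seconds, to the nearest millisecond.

0.171 s

t = x/V₂ + 2h·√(V₂²−V₁²)/(V₁V₂).
√(V₂²−V₁²) = √(2244²−1043²) = 1986.9 m/s; delay term = 2·41.1·1986.9/(1043·2244) = 0.06978 s.
t = 226.8/2244 + 0.06978 = 0.17085 s.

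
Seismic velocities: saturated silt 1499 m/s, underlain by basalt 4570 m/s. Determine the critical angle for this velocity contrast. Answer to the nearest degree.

19°

Critical incidence: sin θ_c = V₁/V₂ = 1499/4570 = 0.3280.
θ_c = arcsin 0.3280 = 19.15°.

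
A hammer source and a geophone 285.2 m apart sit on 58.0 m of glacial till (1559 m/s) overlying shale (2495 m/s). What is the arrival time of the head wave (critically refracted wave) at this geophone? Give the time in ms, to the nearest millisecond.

172 ms

θ_c = arcsin(V₁/V₂) = arcsin(1559/2495) = 38.67°, cos θ_c = 0.7807.
Intercept time tᵢ = 2h cos θ_c / V₁ = 2·58.0·0.7807/1559 = 0.05809 s.
t = x/V₂ + tᵢ = 285.2/2495 + 0.05809 = 0.17240 s.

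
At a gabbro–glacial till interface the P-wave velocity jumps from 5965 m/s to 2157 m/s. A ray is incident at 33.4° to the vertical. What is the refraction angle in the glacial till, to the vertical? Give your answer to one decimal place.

sin θ₁/V₁ = sin θ₂/V₂ ⇒ sin θ₂ = 2157·sin 33.4°/5965 = 2157·0.5505/5965 = 0.1991.
θ₂ = arcsin 0.1991 = 11.48° from the normal.

11.5°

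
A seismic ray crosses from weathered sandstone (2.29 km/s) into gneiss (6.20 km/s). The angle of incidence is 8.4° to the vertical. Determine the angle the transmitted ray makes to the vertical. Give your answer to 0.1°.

sin θ₁/V₁ = sin θ₂/V₂ ⇒ sin θ₂ = 6.20·sin 8.4°/2.29 = 6.20·0.1461/2.29 = 0.3955.
θ₂ = sin⁻¹(0.3955) = 23.30° (from vertical).

23.3°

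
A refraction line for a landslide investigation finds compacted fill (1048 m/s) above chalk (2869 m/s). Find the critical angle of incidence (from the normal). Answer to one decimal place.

At critical incidence the refracted ray runs along the interface (θ₂ = 90°), so sin θ_c = V₁/V₂.
θ_c = arcsin(1048/2869) = arcsin 0.3653 = 21.43°.

21.4°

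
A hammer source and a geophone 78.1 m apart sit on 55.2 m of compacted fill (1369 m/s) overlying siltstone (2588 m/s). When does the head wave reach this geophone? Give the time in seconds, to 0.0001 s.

θ_c = arcsin(V₁/V₂) = arcsin(1369/2588) = 31.94°, cos θ_c = 0.8486.
Intercept time tᵢ = 2h cos θ_c / V₁ = 2·55.2·0.8486/1369 = 0.06844 s.
t = x/V₂ + tᵢ = 78.1/2588 + 0.06844 = 0.09861 s.

0.0986 s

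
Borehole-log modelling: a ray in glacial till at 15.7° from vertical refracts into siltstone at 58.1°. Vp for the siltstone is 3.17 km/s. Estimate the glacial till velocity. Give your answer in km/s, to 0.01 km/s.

Snell's law: sin 15.7°/V₁ = sin 58.1°/V₂.
V₁ = V₂·sin 15.7°/sin 58.1° = 3.17 × 0.3187 = 1.01 km/s.

1.01 km/s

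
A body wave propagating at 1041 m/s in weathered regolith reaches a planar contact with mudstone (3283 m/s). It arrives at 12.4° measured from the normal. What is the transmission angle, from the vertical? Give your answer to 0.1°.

42.6°

Snell's law: sin θ₂ = (V₂/V₁)·sin θ₁ = (3283/1041)·sin 12.4° = 0.6772.
θ₂ = sin⁻¹(0.6772) = 42.63° (from vertical).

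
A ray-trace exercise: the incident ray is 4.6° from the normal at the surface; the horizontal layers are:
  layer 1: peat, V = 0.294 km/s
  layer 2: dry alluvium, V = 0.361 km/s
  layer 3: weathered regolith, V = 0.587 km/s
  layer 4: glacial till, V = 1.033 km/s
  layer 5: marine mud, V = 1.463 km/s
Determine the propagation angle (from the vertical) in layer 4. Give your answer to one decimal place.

16.4°

Snell's law across each interface conserves sin θ / V, so sin θ_4 = V_4·sin θ₁/V₁.
sin θ_4 = 1.033 × sin 4.6° / 0.294 = 0.2818.
θ_4 = arcsin 0.2818 = 16.37°.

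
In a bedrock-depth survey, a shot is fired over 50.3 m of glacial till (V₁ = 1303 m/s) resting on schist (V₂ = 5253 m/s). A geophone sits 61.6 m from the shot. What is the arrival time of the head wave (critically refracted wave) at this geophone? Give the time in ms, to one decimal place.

86.5 ms

t = x/V₂ + 2h·√(V₂²−V₁²)/(V₁V₂).
√(V₂²−V₁²) = √(5253²−1303²) = 5088.8 m/s; delay term = 2·50.3·5088.8/(1303·5253) = 0.07479 s.
t = 61.6/5253 + 0.07479 = 0.08652 s.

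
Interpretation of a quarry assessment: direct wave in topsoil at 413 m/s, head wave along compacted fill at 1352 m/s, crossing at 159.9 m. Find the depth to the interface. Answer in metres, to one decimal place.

58.3 m

h = (x_cross/2)·√((V₂−V₁)/(V₂+V₁)).
(V₂−V₁)/(V₂+V₁) = (1352−413)/(1352+413) = 0.5320; √ = 0.7294.
h = (159.9/2)·0.7294 = 58.31 m.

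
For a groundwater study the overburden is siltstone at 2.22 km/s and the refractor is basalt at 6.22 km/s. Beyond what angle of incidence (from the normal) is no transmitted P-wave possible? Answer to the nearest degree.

At critical incidence the refracted ray runs along the interface (θ₂ = 90°), so sin θ_c = V₁/V₂.
θ_c = arcsin(2.22/6.22) = arcsin 0.3569 = 20.91°.

21°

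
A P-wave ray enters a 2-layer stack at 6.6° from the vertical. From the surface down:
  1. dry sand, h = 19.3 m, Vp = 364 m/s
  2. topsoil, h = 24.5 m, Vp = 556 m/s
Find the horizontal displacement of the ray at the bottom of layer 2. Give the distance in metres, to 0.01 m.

p = sin θ₁/V₁ = sin 6.6°/364 = 3.1576e-04 s/m is conserved through the stack.
Layer 1: θ = 6.60°; offset = 19.3·tan 6.60° = 2.2331 m.
Layer 2: sin θ = p·556 = 0.1756 → θ = 10.11°; offset = 24.5·tan 10.11° = 4.3692 m.
Summing the layer offsets gives 6.6022 m.

6.60 m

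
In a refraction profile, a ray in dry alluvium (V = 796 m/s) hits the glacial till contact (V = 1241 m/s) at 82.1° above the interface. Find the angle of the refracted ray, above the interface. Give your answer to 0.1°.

Convert to the normal: θ₁ = 90° − 82.1° = 7.9°.
sin θ₁/V₁ = sin θ₂/V₂ ⇒ sin θ₂ = 1241·sin 7.9°/796 = 1241·0.1374/796 = 0.2143.
θ₂ = arcsin 0.2143 = 12.37° from the normal.
From the interface: 90° − 12.37° = 77.63°.

77.6°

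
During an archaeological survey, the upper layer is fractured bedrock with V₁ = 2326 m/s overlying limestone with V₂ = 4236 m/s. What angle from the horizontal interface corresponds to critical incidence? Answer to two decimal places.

56.69°

Critical incidence: sin θ_c = V₁/V₂ = 2326/4236 = 0.5491.
θ_c = arcsin 0.5491 = 33.31°.
Measured from the interface: 90° − 33.31° = 56.69°.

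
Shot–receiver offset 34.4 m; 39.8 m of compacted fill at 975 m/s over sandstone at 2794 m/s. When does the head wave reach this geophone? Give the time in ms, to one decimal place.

t = x/V₂ + 2h·√(V₂²−V₁²)/(V₁V₂).
√(V₂²−V₁²) = √(2794²−975²) = 2618.4 m/s; delay term = 2·39.8·2618.4/(975·2794) = 0.07651 s.
t = 34.4/2794 + 0.07651 = 0.08882 s.

88.8 ms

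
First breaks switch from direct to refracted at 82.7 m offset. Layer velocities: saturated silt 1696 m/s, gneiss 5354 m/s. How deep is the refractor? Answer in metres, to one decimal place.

29.8 m

x_cross = 2h·√((V₂+V₁)/(V₂−V₁)) → h = x_cross / (2·√((V₂+V₁)/(V₂−V₁))).
√((V₂+V₁)/(V₂−V₁)) = √((5354+1696)/(5354−1696)) = 1.3883.
h = 82.7 / (2·1.3883) = 29.79 m.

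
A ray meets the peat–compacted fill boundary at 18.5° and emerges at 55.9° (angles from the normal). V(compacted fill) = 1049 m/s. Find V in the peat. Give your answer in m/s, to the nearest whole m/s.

402 m/s

Snell's law: sin 18.5°/V₁ = sin 55.9°/V₂.
V₁ = V₂·sin 18.5°/sin 55.9° = 1049 × 0.3832 = 401.97 m/s.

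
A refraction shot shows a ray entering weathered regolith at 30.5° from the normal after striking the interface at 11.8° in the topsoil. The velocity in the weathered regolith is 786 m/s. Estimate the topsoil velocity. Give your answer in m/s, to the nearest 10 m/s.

320 m/s

Snell's law: sin 11.8°/V₁ = sin 30.5°/V₂.
V₁ = V₂·sin 11.8°/sin 30.5° = 786 × 0.4029 = 316.69 m/s.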